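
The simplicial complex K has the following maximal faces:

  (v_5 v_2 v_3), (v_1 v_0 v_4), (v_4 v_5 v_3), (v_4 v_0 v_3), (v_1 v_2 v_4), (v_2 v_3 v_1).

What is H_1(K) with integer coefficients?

H_1 ≅ Z.

Take the total order v_0 < v_1 < v_2 < v_3 < v_4 < v_5 on the vertex set. Then K (dimension 2) consists of the simplices:

  0-simplices (6): [v_0], [v_1], [v_2], [v_3], [v_4], [v_5]
  1-simplices (12): [v_0,v_1], [v_0,v_3], [v_0,v_4], [v_1,v_2], [v_1,v_3], [v_1,v_4], [v_2,v_3], [v_2,v_4], [v_2,v_5], [v_3,v_4], [v_3,v_5], [v_4,v_5]
  2-simplices (6): [v_0,v_1,v_4], [v_0,v_3,v_4], [v_1,v_2,v_3], [v_1,v_2,v_4], [v_2,v_3,v_5], [v_3,v_4,v_5]

giving chain groups C_0 ≅ Z^6, C_1 ≅ Z^12, C_2 ≅ Z^6.

The boundary map ∂_1: C_1 → C_0 sends each edge [p,q] (with p < q) to q − p.
The resulting 6×12 matrix has rank 5, and its Smith normal form has invariant factors (1,1,1,1,1).

The boundary map ∂_2: C_2 → C_1 maps a triangle to the signed sum of its edges. For instance
  ∂[v_1,v_2,v_4] = [v_2,v_4] − [v_1,v_4] + [v_1,v_2],
  ∂[v_1,v_2,v_3] = [v_2,v_3] − [v_1,v_3] + [v_1,v_2].
This gives a 12×6 integer matrix of rank 6; reducing to Smith normal form yields diagonal entries (1,1,1,1,1,1).

Computing H_k = (kernel of ∂_k) / (image of ∂_{k+1}):

  H_1: rank ker ∂_1 − rank ∂_2 = (12 − 5) − 6 = 1, and the invariant factors of ∂_2 are all 1, so H_1 ≅ Z.

(K is a triangulation of the cylinder S^1 x I.)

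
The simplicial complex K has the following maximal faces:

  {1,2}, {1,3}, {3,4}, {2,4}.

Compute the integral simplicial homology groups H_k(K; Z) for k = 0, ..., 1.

H_0 = Z,  H_1 = Z.

Order the vertices as 1 < 2 < 3 < 4. Listing each simplex with vertices in this order, K has dimension 1 with simplices:

  0-simplices (4): [1], [2], [3], [4]
  1-simplices (4): [1,2], [1,3], [2,4], [3,4]

so the chain groups are C_0 ≅ Z^4, C_1 ≅ Z^4.

Boundary ∂_1: C_1 → C_0 is given by ∂[p,q] = [q] − [p]. For instance
  ∂[1,2] = [2] − [1].
This gives a 4×4 integer matrix of rank 3; reducing to Smith normal form yields diagonal entries (1,1,1).

Now H_k = ker ∂_k / im ∂_{k+1}, so:

  H_0: rank C_0 − rank ∂_1 = 4 − 3 = 1, and the invariant factors of ∂_1 are all 1, so H_0 ≅ Z.
  H_1: rank ker ∂_1 − rank ∂_2 = (4 − 3) − 0 = 1, and there is no ∂_2, so H_1 ≅ Z.

As a check, the Euler characteristic is 4 − 4 = 0, which agrees with 1 − 1 = 0.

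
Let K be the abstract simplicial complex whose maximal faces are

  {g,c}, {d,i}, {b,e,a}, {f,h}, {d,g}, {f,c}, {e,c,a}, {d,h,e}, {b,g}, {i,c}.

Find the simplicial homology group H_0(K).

H_0 ≅ Z.

We work with the vertex ordering a < b < c < d < e < f < g < h < i. The simplices of K, each written with vertices in increasing order, are:

  0-simplices (9): a, b, c, d, e, f, g, h, i
  1-simplices (15): ab, ac, ae, be, bg, ce, cf, cg, ci, de, dg, dh, di, eh, fh
  2-simplices (3): abe, ace, deh

giving chain groups C_0 ≅ Z^9, C_1 ≅ Z^15, C_2 ≅ Z^3.

The boundary map ∂_1: C_1 → C_0 maps an edge to its endpoints' difference, ∂[p,q] = q − p.
As a 9×15 matrix over Z this has rank 8, with invariant factors (1,1,1,1,1,1,1,1).

∂_2: C_2 → C_1 maps a triangle to the signed sum of its edges. For instance
  ∂deh = eh − dh + de,
  ∂abe = be − ae + ab.
The 15×3 boundary matrix has rank 3 and Smith normal form diag(1,1,1).

Computing H_k = (kernel of ∂_k) / (image of ∂_{k+1}):

  H_0: rank C_0 − rank ∂_1 = 9 − 8 = 1, and the invariant factors of ∂_1 are all 1, so H_0 = Z.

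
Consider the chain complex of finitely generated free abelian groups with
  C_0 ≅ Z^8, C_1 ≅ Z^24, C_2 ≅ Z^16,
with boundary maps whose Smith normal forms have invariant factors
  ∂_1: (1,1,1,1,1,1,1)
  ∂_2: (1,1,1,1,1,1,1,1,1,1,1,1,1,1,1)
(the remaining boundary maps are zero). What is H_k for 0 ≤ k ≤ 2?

H_0 = Z,  H_1 = Z^2,  H_2 = Z.

H_0: b_0 = 8 − 0 − 7 = 1; torsion from ∂_1 factors > 1: none. So H_0 = Z.
H_1: b_1 = 24 − 7 − 15 = 2; torsion from ∂_2 factors > 1: none. So H_1 = Z^2.
H_2: b_2 = 16 − 15 − 0 = 1; torsion from ∂_3 factors > 1: none. So H_2 = Z.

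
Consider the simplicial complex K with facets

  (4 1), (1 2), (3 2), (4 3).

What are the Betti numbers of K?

b_0 = 1, b_1 = 1.

We work with the vertex ordering 1 < 2 < 3 < 4. The simplices of K, each written with vertices in increasing order, are:

  0-simplices (4): [1], [2], [3], [4]
  1-simplices (4): [1,2], [1,4], [2,3], [3,4]

Hence C_0 ≅ Z^4, C_1 ≅ Z^4.

Boundary ∂_1: C_1 → C_0 maps an edge to its endpoints' difference, ∂[p,q] = q − p.
This gives a 4×4 integer matrix of rank 3; reducing to Smith normal form yields diagonal entries (1,1,1).

From H_k ≅ ker(∂_k) / im(∂_{k+1}) we obtain:

  H_0: rank C_0 − rank ∂_1 = 4 − 3 = 1, and the invariant factors of ∂_1 are all 1, so H_0 = Z.
  H_1: rank ker ∂_1 − rank ∂_2 = (4 − 3) − 0 = 1, and there is no ∂_2, so H_1 = Z.

(K is a triangulation of the circle S^1.)

Hence the Betti numbers are b_0 = 1, b_1 = 1.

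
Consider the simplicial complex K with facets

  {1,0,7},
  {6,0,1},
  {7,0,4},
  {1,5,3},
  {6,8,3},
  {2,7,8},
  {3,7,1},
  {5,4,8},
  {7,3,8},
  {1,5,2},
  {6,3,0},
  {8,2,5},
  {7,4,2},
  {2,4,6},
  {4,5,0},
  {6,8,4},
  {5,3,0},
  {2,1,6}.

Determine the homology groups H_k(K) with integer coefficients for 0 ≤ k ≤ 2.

Take the total order 0 < 1 < 2 < 3 < 4 < 5 < 6 < 7 < 8 on the vertex set. Then K (dimension 2) consists of the simplices:

  0-simplices (9): [0], [1], [2], [3], [4], [5], [6], [7], [8]
  1-simplices (27): (27 of them)
  2-simplices (18): [0,1,6], [0,1,7], [0,3,5], [0,3,6], [0,4,5], [0,4,7], [1,2,5], [1,2,6], [1,3,5], [1,3,7], [2,4,6], [2,4,7], [2,5,8], [2,7,8], [3,6,8], [3,7,8], [4,5,8], [4,6,8]

giving chain groups C_0 ≅ Z^9, C_1 ≅ Z^27, C_2 ≅ Z^18.

∂_1: C_1 → C_0 sends each edge [p,q] (with p < q) to q − p.
The 9×27 boundary matrix has rank 8 and Smith normal form diag(1,1,1,1,1,1,1,1).

The boundary map ∂_2: C_2 → C_1 acts by ∂[p,q,r] = [q,r] − [p,r] + [p,q]. For instance
  ∂[1,2,5] = [2,5] − [1,5] + [1,2],
  ∂[1,3,5] = [3,5] − [1,5] + [1,3].
The resulting 27×18 matrix has rank 18, and its Smith normal form has invariant factors (1,1,1,1,1,1,1,1,1,1,1,1,1,1,1,1,1,2).

Now H_k = ker ∂_k / im ∂_{k+1}, so:

  H_0: rank C_0 − rank ∂_1 = 9 − 8 = 1, and the invariant factors of ∂_1 are all 1, so H_0 ≅ Z.
  H_1: rank ker ∂_1 − rank ∂_2 = (27 − 8) − 18 = 1, and ∂_2 has invariant factor 2 > 1, so H_1 ≅ Z ⊕ Z/2Z.
  H_2: rank ker ∂_2 − rank ∂_3 = (18 − 18) − 0 = 0, and there is no ∂_3, so H_2 ≅ 0.

As a check, the Euler characteristic is 9 − 27 + 18 = 0, which agrees with 1 − 1 + 0 = 0.

H_0 ≅ Z,  H_1 ≅ Z ⊕ Z/2Z,  H_2 = 0.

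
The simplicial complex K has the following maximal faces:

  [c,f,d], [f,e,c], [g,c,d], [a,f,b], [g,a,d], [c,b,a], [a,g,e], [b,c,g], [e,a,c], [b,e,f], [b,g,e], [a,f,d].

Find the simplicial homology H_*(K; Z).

Fix the vertex order a < b < c < d < e < f < g and write every simplex with vertices in increasing order. Then dim K = 2 and the simplices of K are:

  0-simplices (7): a, b, c, d, e, f, g
  1-simplices (18): ab, ac, ad, ae, af, ag, bc, be, bf, bg, cd, ce, cf, cg, df, dg, ef, eg
  2-simplices (12): abc, abf, ace, adf, adg, aeg, bcg, bef, beg, cdf, cdg, cef

so the chain groups are C_0 ≅ Z^7, C_1 ≅ Z^18, C_2 ≅ Z^12.

The boundary map ∂_1: C_1 → C_0 maps an edge to its endpoints' difference, ∂[p,q] = q − p.
This gives a 7×18 integer matrix of rank 6; reducing to Smith normal form yields diagonal entries (1,1,1,1,1,1).

Boundary ∂_2: C_2 → C_1 sends each 2-simplex [p,q,r] to [q,r] − [p,r] + [p,q]. For instance
  ∂adf = df − af + ad,
  ∂cef = ef − cf + ce.
The 18×12 boundary matrix has rank 12 and Smith normal form diag(1,1,1,1,1,1,1,1,1,1,1,2).

Computing H_k = (kernel of ∂_k) / (image of ∂_{k+1}):

  H_0: rank C_0 − rank ∂_1 = 7 − 6 = 1, and the invariant factors of ∂_1 are all 1, so H_0 = Z.
  H_1: rank ker ∂_1 − rank ∂_2 = (18 − 6) − 12 = 0, and ∂_2 has invariant factor 2 > 1, so H_1 = Z/2.
  H_2: rank ker ∂_2 − rank ∂_3 = (12 − 12) − 0 = 0, and there is no ∂_3, so H_2 = 0.

H_0 = Z,  H_1 = Z/2,  H_2 = 0.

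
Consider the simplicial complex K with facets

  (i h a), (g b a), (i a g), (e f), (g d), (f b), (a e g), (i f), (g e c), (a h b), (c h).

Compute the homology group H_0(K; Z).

H_0 ≅ Z.

Order the vertices as a < b < c < d < e < f < g < h < i. Listing each simplex with vertices in this order, K has dimension 2 with simplices:

  0-simplices (9): a, b, c, d, e, f, g, h, i
  1-simplices (17): ab, ae, ag, ah, ai, bf, bg, bh, ce, cg, ch, dg, ef, eg, fi, gi, hi
  2-simplices (6): abg, abh, aeg, agi, ahi, ceg

so the chain groups are C_0 ≅ Z^9, C_1 ≅ Z^17, C_2 ≅ Z^6.

The boundary map ∂_1: C_1 → C_0 maps an edge to its endpoints' difference, ∂[p,q] = q − p. For instance
  ∂ef = f − e.
The 9×17 boundary matrix has rank 8 and Smith normal form diag(1,1,1,1,1,1,1,1).

Boundary ∂_2: C_2 → C_1 sends each 2-simplex [p,q,r] to [q,r] − [p,r] + [p,q]. For instance
  ∂aeg = eg − ag + ae,
  ∂ahi = hi − ai + ah.
This gives a 17×6 integer matrix of rank 6; reducing to Smith normal form yields diagonal entries (1,1,1,1,1,1).

Now H_k = ker ∂_k / im ∂_{k+1}, so:

  H_0: rank C_0 − rank ∂_1 = 9 − 8 = 1, and the invariant factors of ∂_1 are all 1, so H_0 = Z.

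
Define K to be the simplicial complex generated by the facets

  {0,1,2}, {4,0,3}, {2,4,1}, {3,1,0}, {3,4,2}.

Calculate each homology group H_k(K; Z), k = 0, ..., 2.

We work with the vertex ordering 0 < 1 < 2 < 3 < 4. The simplices of K, each written with vertices in increasing order, are:

  0-simplices (5): [0], [1], [2], [3], [4]
  1-simplices (10): [0,1], [0,2], [0,3], [0,4], [1,2], [1,3], [1,4], [2,3], [2,4], [3,4]
  2-simplices (5): [0,1,2], [0,1,3], [0,3,4], [1,2,4], [2,3,4]

giving chain groups C_0 ≅ Z^5, C_1 ≅ Z^10, C_2 ≅ Z^5.

Boundary ∂_1: C_1 → C_0 sends each edge [p,q] (with p < q) to q − p. For instance
  ∂[1,2] = [2] − [1].
The 5×10 boundary matrix has rank 4 and Smith normal form diag(1,1,1,1).

∂_2: C_2 → C_1 sends each 2-simplex [p,q,r] to [q,r] − [p,r] + [p,q]. For instance
  ∂[0,1,3] = [1,3] − [0,3] + [0,1],
  ∂[0,3,4] = [3,4] − [0,4] + [0,3].
This gives a 10×5 integer matrix of rank 5; reducing to Smith normal form yields diagonal entries (1,1,1,1,1).

Computing H_k = (kernel of ∂_k) / (image of ∂_{k+1}):

  H_0: rank C_0 − rank ∂_1 = 5 − 4 = 1, and the invariant factors of ∂_1 are all 1, so H_0 ≅ Z.
  H_1: rank ker ∂_1 − rank ∂_2 = (10 − 4) − 5 = 1, and the invariant factors of ∂_2 are all 1, so H_1 ≅ Z.
  H_2: rank ker ∂_2 − rank ∂_3 = (5 − 5) − 0 = 0, and there is no ∂_3, so H_2 ≅ 0.

As a check, the Euler characteristic is 5 − 10 + 5 = 0, which agrees with 1 − 1 + 0 = 0.

H_0 ≅ Z,  H_1 ≅ Z,  H_2 = 0.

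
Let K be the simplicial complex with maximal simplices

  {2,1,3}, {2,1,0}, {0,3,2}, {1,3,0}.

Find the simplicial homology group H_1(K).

K has 4 vertices, 6 edges, 4 triangles.
rank ∂_1 = 3, rank ∂_2 = 3 ⇒ b_1 = 6 − 3 − 3 = 0; all invariant factors of ∂_2 are 1 so no torsion. So H_1 = 0.

H_1 = 0.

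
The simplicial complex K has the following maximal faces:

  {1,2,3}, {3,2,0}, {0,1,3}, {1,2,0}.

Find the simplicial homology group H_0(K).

H_0 = Z.

Fix the vertex order 0 < 1 < 2 < 3 and write every simplex with vertices in increasing order. Then dim K = 2 and the simplices of K are:

  0-simplices (4): [0], [1], [2], [3]
  1-simplices (6): [0,1], [0,2], [0,3], [1,2], [1,3], [2,3]
  2-simplices (4): [0,1,2], [0,1,3], [0,2,3], [1,2,3]

so the chain groups are C_0 ≅ Z^4, C_1 ≅ Z^6, C_2 ≅ Z^4.

The boundary map ∂_1: C_1 → C_0 maps an edge to its endpoints' difference, ∂[p,q] = q − p.
This gives a 4×6 integer matrix of rank 3; reducing to Smith normal form yields diagonal entries (1,1,1).

Boundary ∂_2: C_2 → C_1 sends each 2-simplex [p,q,r] to [q,r] − [p,r] + [p,q]. For instance
  ∂[0,1,2] = [1,2] − [0,2] + [0,1],
  ∂[0,2,3] = [2,3] − [0,3] + [0,2].
As a 6×4 matrix over Z this has rank 3, with invariant factors (1,1,1).

Computing H_k = (kernel of ∂_k) / (image of ∂_{k+1}):

  H_0: rank C_0 − rank ∂_1 = 4 − 3 = 1, and the invariant factors of ∂_1 are all 1, so H_0 = Z.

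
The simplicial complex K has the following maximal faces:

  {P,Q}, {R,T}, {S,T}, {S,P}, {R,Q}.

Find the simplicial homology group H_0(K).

H_0 = Z.

Fix the vertex order P < Q < R < S < T and write every simplex with vertices in increasing order. Then dim K = 1 and the simplices of K are:

  0-simplices (5): P, Q, R, S, T
  1-simplices (5): PQ, PS, QR, RT, ST

Hence C_0 ≅ Z^5, C_1 ≅ Z^5.

Boundary ∂_1: C_1 → C_0 maps an edge to its endpoints' difference, ∂[p,q] = q − p.
The 5×5 boundary matrix has rank 4 and Smith normal form diag(1,1,1,1).

Computing H_k = (kernel of ∂_k) / (image of ∂_{k+1}):

  H_0: rank C_0 − rank ∂_1 = 5 − 4 = 1, and the invariant factors of ∂_1 are all 1, so H_0 ≅ Z.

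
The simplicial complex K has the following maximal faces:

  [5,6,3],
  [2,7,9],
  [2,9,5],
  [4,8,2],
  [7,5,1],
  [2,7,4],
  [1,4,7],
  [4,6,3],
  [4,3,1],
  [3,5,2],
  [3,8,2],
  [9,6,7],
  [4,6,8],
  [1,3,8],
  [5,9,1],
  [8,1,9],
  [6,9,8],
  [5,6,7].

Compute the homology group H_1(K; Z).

H_1 = Z ⊕ Z_2.

Fix the vertex order 1 < 2 < 3 < 4 < 5 < 6 < 7 < 8 < 9 and write every simplex with vertices in increasing order. Then dim K = 2 and the simplices of K are:

  0-simplices (9): [1], [2], [3], [4], [5], [6], [7], [8], [9]
  1-simplices (27): (27 of them)
  2-simplices (18): [1,3,4], [1,3,8], [1,4,7], [1,5,7], [1,5,9], [1,8,9], [2,3,5], [2,3,8], [2,4,7], [2,4,8], [2,5,9], [2,7,9], [3,4,6], [3,5,6], [4,6,8], [5,6,7], [6,7,9], [6,8,9]

Hence C_0 ≅ Z^9, C_1 ≅ Z^27, C_2 ≅ Z^18.

Boundary ∂_1: C_1 → C_0 maps an edge to its endpoints' difference, ∂[p,q] = q − p. For instance
  ∂[6,9] = [9] − [6].
The resulting 9×27 matrix has rank 8, and its Smith normal form has invariant factors (1,1,1,1,1,1,1,1).

∂_2: C_2 → C_1 sends each 2-simplex [p,q,r] to [q,r] − [p,r] + [p,q]. For instance
  ∂[1,5,9] = [5,9] − [1,9] + [1,5],
  ∂[2,4,7] = [4,7] − [2,7] + [2,4].
The resulting 27×18 matrix has rank 18, and its Smith normal form has invariant factors (1,1,1,1,1,1,1,1,1,1,1,1,1,1,1,1,1,2).

Reading off H_k = ker ∂_k / im ∂_{k+1}:

  H_1: rank ker ∂_1 − rank ∂_2 = (27 − 8) − 18 = 1, and ∂_2 has invariant factor 2 > 1, so H_1 = Z ⊕ Z_2.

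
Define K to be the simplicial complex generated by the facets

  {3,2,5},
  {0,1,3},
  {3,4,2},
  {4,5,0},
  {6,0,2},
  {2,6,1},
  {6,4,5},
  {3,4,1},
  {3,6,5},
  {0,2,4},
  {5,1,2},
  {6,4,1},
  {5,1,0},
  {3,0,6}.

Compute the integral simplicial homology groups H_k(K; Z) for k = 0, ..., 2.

We work with the vertex ordering 0 < 1 < 2 < 3 < 4 < 5 < 6. The simplices of K, each written with vertices in increasing order, are:

  0-simplices (7): [0], [1], [2], [3], [4], [5], [6]
  1-simplices (21): [0,1], [0,2], [0,3], [0,4], [0,5], [0,6], [1,2], [1,3], [1,4], [1,5], [1,6], [2,3], [2,4], [2,5], [2,6], [3,4], [3,5], [3,6], [4,5], [4,6], [5,6]
  2-simplices (14): [0,1,3], [0,1,5], [0,2,4], [0,2,6], [0,3,6], [0,4,5], [1,2,5], [1,2,6], [1,3,4], [1,4,6], [2,3,4], [2,3,5], [3,5,6], [4,5,6]

Hence C_0 ≅ Z^7, C_1 ≅ Z^21, C_2 ≅ Z^14.

∂_1: C_1 → C_0 sends each edge [p,q] (with p < q) to q − p. For instance
  ∂[3,6] = [6] − [3].
The resulting 7×21 matrix has rank 6, and its Smith normal form has invariant factors (1,1,1,1,1,1).

Boundary ∂_2: C_2 → C_1 sends each 2-simplex [p,q,r] to [q,r] − [p,r] + [p,q]. For instance
  ∂[0,4,5] = [4,5] − [0,5] + [0,4],
  ∂[1,3,4] = [3,4] − [1,4] + [1,3].
As a 21×14 matrix over Z this has rank 13, with invariant factors (1,1,1,1,1,1,1,1,1,1,1,1,1).

Now H_k = ker ∂_k / im ∂_{k+1}, so:

  H_0: rank C_0 − rank ∂_1 = 7 − 6 = 1, and the invariant factors of ∂_1 are all 1, so H_0 = Z.
  H_1: rank ker ∂_1 − rank ∂_2 = (21 − 6) − 13 = 2, and the invariant factors of ∂_2 are all 1, so H_1 = Z^2.
  H_2: rank ker ∂_2 − rank ∂_3 = (14 − 13) − 0 = 1, and there is no ∂_3, so H_2 = Z.

As a check, the Euler characteristic is 7 − 21 + 14 = 0, which agrees with 1 − 2 + 1 = 0.

H_0 ≅ Z,  H_1 ≅ Z^2,  H_2 ≅ Z.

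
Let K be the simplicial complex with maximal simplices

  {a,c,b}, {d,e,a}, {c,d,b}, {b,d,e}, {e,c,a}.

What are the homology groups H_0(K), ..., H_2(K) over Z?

H_0 ≅ Z,  H_1 ≅ Z,  H_2 = 0.

Order the vertices as a < b < c < d < e. Listing each simplex with vertices in this order, K has dimension 2 with simplices:

  0-simplices (5): a, b, c, d, e
  1-simplices (10): ab, ac, ad, ae, bc, bd, be, cd, ce, de
  2-simplices (5): abc, ace, ade, bcd, bde

giving chain groups C_0 ≅ Z^5, C_1 ≅ Z^10, C_2 ≅ Z^5.

∂_1: C_1 → C_0 is given by ∂[p,q] = [q] − [p].
As a 5×10 matrix over Z this has rank 4, with invariant factors (1,1,1,1).

∂_2: C_2 → C_1 sends each 2-simplex [p,q,r] to [q,r] − [p,r] + [p,q]. For instance
  ∂ade = de − ae + ad,
  ∂abc = bc − ac + ab.
The 10×5 boundary matrix has rank 5 and Smith normal form diag(1,1,1,1,1).

From H_k ≅ ker(∂_k) / im(∂_{k+1}) we obtain:

  H_0: rank C_0 − rank ∂_1 = 5 − 4 = 1, and the invariant factors of ∂_1 are all 1, so H_0 = Z.
  H_1: rank ker ∂_1 − rank ∂_2 = (10 − 4) − 5 = 1, and the invariant factors of ∂_2 are all 1, so H_1 = Z.
  H_2: rank ker ∂_2 − rank ∂_3 = (5 − 5) − 0 = 0, and there is no ∂_3, so H_2 = 0.

(K is a triangulation of the Möbius band.)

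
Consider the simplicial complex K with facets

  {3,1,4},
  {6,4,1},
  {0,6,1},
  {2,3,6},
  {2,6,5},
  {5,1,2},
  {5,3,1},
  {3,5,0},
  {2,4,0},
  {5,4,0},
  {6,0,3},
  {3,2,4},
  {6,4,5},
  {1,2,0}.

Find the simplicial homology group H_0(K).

Order the vertices as 0 < 1 < 2 < 3 < 4 < 5 < 6. Listing each simplex with vertices in this order, K has dimension 2 with simplices:

  0-simplices (7): [0], [1], [2], [3], [4], [5], [6]
  1-simplices (21): [0,1], [0,2], [0,3], [0,4], [0,5], [0,6], [1,2], [1,3], [1,4], [1,5], [1,6], [2,3], [2,4], [2,5], [2,6], [3,4], [3,5], [3,6], [4,5], [4,6], [5,6]
  2-simplices (14): [0,1,2], [0,1,6], [0,2,4], [0,3,5], [0,3,6], [0,4,5], [1,2,5], [1,3,4], [1,3,5], [1,4,6], [2,3,4], [2,3,6], [2,5,6], [4,5,6]

Hence C_0 ≅ Z^7, C_1 ≅ Z^21, C_2 ≅ Z^14.

∂_1: C_1 → C_0 is given by ∂[p,q] = [q] − [p]. For instance
  ∂[4,6] = [6] − [4].
This gives a 7×21 integer matrix of rank 6; reducing to Smith normal form yields diagonal entries (1,1,1,1,1,1).

Boundary ∂_2: C_2 → C_1 sends each 2-simplex [p,q,r] to [q,r] − [p,r] + [p,q]. For instance
  ∂[0,4,5] = [4,5] − [0,5] + [0,4],
  ∂[2,3,6] = [3,6] − [2,6] + [2,3].
The 21×14 boundary matrix has rank 13 and Smith normal form diag(1,1,1,1,1,1,1,1,1,1,1,1,1).

From H_k ≅ ker(∂_k) / im(∂_{k+1}) we obtain:

  H_0: rank C_0 − rank ∂_1 = 7 − 6 = 1, and the invariant factors of ∂_1 are all 1, so H_0 ≅ Z.

H_0 ≅ Z.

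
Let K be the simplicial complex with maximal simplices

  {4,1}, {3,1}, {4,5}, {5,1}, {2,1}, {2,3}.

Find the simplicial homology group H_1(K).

We work with the vertex ordering 1 < 2 < 3 < 4 < 5. The simplices of K, each written with vertices in increasing order, are:

  0-simplices (5): [1], [2], [3], [4], [5]
  1-simplices (6): [1,2], [1,3], [1,4], [1,5], [2,3], [4,5]

Hence C_0 ≅ Z^5, C_1 ≅ Z^6.

∂_1: C_1 → C_0 maps an edge to its endpoints' difference, ∂[p,q] = q − p. For instance
  ∂[2,3] = [3] − [2].
The 5×6 boundary matrix has rank 4 and Smith normal form diag(1,1,1,1).

Computing H_k = (kernel of ∂_k) / (image of ∂_{k+1}):

  H_1: rank ker ∂_1 − rank ∂_2 = (6 − 4) − 0 = 2, and there is no ∂_2, so H_1 ≅ Z^2.

H_1 = Z^2.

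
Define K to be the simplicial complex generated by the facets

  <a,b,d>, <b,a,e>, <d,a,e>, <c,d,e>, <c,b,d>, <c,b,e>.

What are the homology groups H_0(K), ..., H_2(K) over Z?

H_0 = Z,  H_1 = 0,  H_2 = Z.

Order the vertices as a < b < c < d < e. Listing each simplex with vertices in this order, K has dimension 2 with simplices:

  0-simplices (5): a, b, c, d, e
  1-simplices (9): ab, ad, ae, bc, bd, be, cd, ce, de
  2-simplices (6): abd, abe, ade, bcd, bce, cde

Hence C_0 ≅ Z^5, C_1 ≅ Z^9, C_2 ≅ Z^6.

The boundary map ∂_1: C_1 → C_0 maps an edge to its endpoints' difference, ∂[p,q] = q − p. For instance
  ∂be = e − b.
This gives a 5×9 integer matrix of rank 4; reducing to Smith normal form yields diagonal entries (1,1,1,1).

∂_2: C_2 → C_1 maps a triangle to the signed sum of its edges. For instance
  ∂abe = be − ae + ab,
  ∂abd = bd − ad + ab.
The resulting 9×6 matrix has rank 5, and its Smith normal form has invariant factors (1,1,1,1,1).

Computing H_k = (kernel of ∂_k) / (image of ∂_{k+1}):

  H_0: rank C_0 − rank ∂_1 = 5 − 4 = 1, and the invariant factors of ∂_1 are all 1, so H_0 ≅ Z.
  H_1: rank ker ∂_1 − rank ∂_2 = (9 − 4) − 5 = 0, and the invariant factors of ∂_2 are all 1, so H_1 ≅ 0.
  H_2: rank ker ∂_2 − rank ∂_3 = (6 − 5) − 0 = 1, and there is no ∂_3, so H_2 ≅ Z.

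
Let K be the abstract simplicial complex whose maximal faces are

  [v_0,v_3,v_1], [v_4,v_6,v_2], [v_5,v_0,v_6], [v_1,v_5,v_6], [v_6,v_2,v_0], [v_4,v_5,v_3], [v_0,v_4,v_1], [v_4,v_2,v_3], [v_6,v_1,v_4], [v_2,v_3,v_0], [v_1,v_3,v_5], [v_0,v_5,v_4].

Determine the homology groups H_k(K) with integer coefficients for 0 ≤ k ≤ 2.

We work with the vertex ordering v_0 < v_1 < v_2 < v_3 < v_4 < v_5 < v_6. The simplices of K, each written with vertices in increasing order, are:

  0-simplices (7): [v_0], [v_1], [v_2], [v_3], [v_4], [v_5], [v_6]
  1-simplices (18): (18 of them)
  2-simplices (12): (12 of them)

giving chain groups C_0 ≅ Z^7, C_1 ≅ Z^18, C_2 ≅ Z^12.

The boundary map ∂_1: C_1 → C_0 sends each edge [p,q] (with p < q) to q − p.
The resulting 7×18 matrix has rank 6, and its Smith normal form has invariant factors (1,1,1,1,1,1).

The boundary map ∂_2: C_2 → C_1 maps a triangle to the signed sum of its edges. For instance
  ∂[v_0,v_1,v_3] = [v_1,v_3] − [v_0,v_3] + [v_0,v_1],
  ∂[v_0,v_2,v_3] = [v_2,v_3] − [v_0,v_3] + [v_0,v_2].
As a 18×12 matrix over Z this has rank 12, with invariant factors (1,1,1,1,1,1,1,1,1,1,1,2).

Computing H_k = (kernel of ∂_k) / (image of ∂_{k+1}):

  H_0: rank C_0 − rank ∂_1 = 7 − 6 = 1, and the invariant factors of ∂_1 are all 1, so H_0 ≅ Z.
  H_1: rank ker ∂_1 − rank ∂_2 = (18 − 6) − 12 = 0, and ∂_2 has invariant factor 2 > 1, so H_1 ≅ Z/2.
  H_2: rank ker ∂_2 − rank ∂_3 = (12 − 12) − 0 = 0, and there is no ∂_3, so H_2 ≅ 0.

(K is a triangulation of the real projective plane RP^2.)

H_0 ≅ Z,  H_1 ≅ Z/2,  H_2 = 0.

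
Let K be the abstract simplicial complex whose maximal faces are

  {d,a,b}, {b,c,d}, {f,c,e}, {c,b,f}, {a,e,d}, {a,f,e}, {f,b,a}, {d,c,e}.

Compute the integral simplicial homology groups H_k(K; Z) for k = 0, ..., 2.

Order the vertices as a < b < c < d < e < f. Listing each simplex with vertices in this order, K has dimension 2 with simplices:

  0-simplices (6): a, b, c, d, e, f
  1-simplices (12): ab, ad, ae, af, bc, bd, bf, cd, ce, cf, de, ef
  2-simplices (8): abd, abf, ade, aef, bcd, bcf, cde, cef

so the chain groups are C_0 ≅ Z^6, C_1 ≅ Z^12, C_2 ≅ Z^8.

∂_1: C_1 → C_0 is given by ∂[p,q] = [q] − [p].
The 6×12 boundary matrix has rank 5 and Smith normal form diag(1,1,1,1,1).

Boundary ∂_2: C_2 → C_1 sends each 2-simplex [p,q,r] to [q,r] − [p,r] + [p,q]. For instance
  ∂bcd = cd − bd + bc,
  ∂cde = de − ce + cd.
As a 12×8 matrix over Z this has rank 7, with invariant factors (1,1,1,1,1,1,1).

Reading off H_k = ker ∂_k / im ∂_{k+1}:

  H_0: rank C_0 − rank ∂_1 = 6 − 5 = 1, and the invariant factors of ∂_1 are all 1, so H_0 ≅ Z.
  H_1: rank ker ∂_1 − rank ∂_2 = (12 − 5) − 7 = 0, and the invariant factors of ∂_2 are all 1, so H_1 ≅ 0.
  H_2: rank ker ∂_2 − rank ∂_3 = (8 − 7) − 0 = 1, and there is no ∂_3, so H_2 ≅ Z.

(K is a triangulation of the 2-sphere S^2.)

H_0 ≅ Z,  H_1 = 0,  H_2 ≅ Z.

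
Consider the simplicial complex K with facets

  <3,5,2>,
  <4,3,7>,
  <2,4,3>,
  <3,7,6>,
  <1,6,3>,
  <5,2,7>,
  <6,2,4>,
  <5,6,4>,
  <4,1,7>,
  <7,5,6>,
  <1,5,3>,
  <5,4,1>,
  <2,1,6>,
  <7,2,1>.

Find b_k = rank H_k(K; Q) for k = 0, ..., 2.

Order the vertices as 1 < 2 < 3 < 4 < 5 < 6 < 7. Listing each simplex with vertices in this order, K has dimension 2 with simplices:

  0-simplices (7): [1], [2], [3], [4], [5], [6], [7]
  1-simplices (21): [1,2], [1,3], [1,4], [1,5], [1,6], [1,7], [2,3], [2,4], [2,5], [2,6], [2,7], [3,4], [3,5], [3,6], [3,7], [4,5], [4,6], [4,7], [5,6], [5,7], [6,7]
  2-simplices (14): [1,2,6], [1,2,7], [1,3,5], [1,3,6], [1,4,5], [1,4,7], [2,3,4], [2,3,5], [2,4,6], [2,5,7], [3,4,7], [3,6,7], [4,5,6], [5,6,7]

so the chain groups are C_0 ≅ Z^7, C_1 ≅ Z^21, C_2 ≅ Z^14.

∂_1: C_1 → C_0 maps an edge to its endpoints' difference, ∂[p,q] = q − p.
The 7×21 boundary matrix has rank 6 and Smith normal form diag(1,1,1,1,1,1).

Boundary ∂_2: C_2 → C_1 acts by ∂[p,q,r] = [q,r] − [p,r] + [p,q]. For instance
  ∂[1,2,6] = [2,6] − [1,6] + [1,2],
  ∂[1,2,7] = [2,7] − [1,7] + [1,2].
As a 21×14 matrix over Z this has rank 13, with invariant factors (1,1,1,1,1,1,1,1,1,1,1,1,1).

Computing H_k = (kernel of ∂_k) / (image of ∂_{k+1}):

  H_0: rank C_0 − rank ∂_1 = 7 − 6 = 1, and the invariant factors of ∂_1 are all 1, so H_0 ≅ Z.
  H_1: rank ker ∂_1 − rank ∂_2 = (21 − 6) − 13 = 2, and the invariant factors of ∂_2 are all 1, so H_1 ≅ Z^2.
  H_2: rank ker ∂_2 − rank ∂_3 = (14 − 13) − 0 = 1, and there is no ∂_3, so H_2 ≅ Z.

As a check, the Euler characteristic is 7 − 21 + 14 = 0, which agrees with 1 − 2 + 1 = 0.

Hence the Betti numbers are b_0 = 1, b_1 = 2, b_2 = 1.

b_0 = 1, b_1 = 2, b_2 = 1.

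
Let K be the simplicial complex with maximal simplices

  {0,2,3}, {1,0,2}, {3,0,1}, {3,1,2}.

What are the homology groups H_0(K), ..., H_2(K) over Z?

K has 4 vertices, 6 edges, 4 triangles.
rank ∂_0 = 0, rank ∂_1 = 3 ⇒ b_0 = 4 − 0 − 3 = 1; all invariant factors of ∂_1 are 1 so no torsion. So H_0 ≅ Z.
rank ∂_1 = 3, rank ∂_2 = 3 ⇒ b_1 = 6 − 3 − 3 = 0; all invariant factors of ∂_2 are 1 so no torsion. So H_1 ≅ 0.
rank ∂_2 = 3, rank ∂_3 = 0 ⇒ b_2 = 4 − 3 − 0 = 1. So H_2 ≅ Z.

H_0 ≅ Z,  H_1 = 0,  H_2 ≅ Z.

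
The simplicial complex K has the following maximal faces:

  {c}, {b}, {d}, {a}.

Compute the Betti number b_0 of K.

Order the vertices as a < b < c < d. Listing each simplex with vertices in this order, K has dimension 0 with simplices:

  0-simplices (4): a, b, c, d

so the chain groups are C_0 ≅ Z^4.

Now H_k = ker ∂_k / im ∂_{k+1}, so:

  H_0: rank C_0 − rank ∂_1 = 4 − 0 = 4, and there is no ∂_1, so H_0 ≅ Z^4.

(K is a triangulation of a set of 4 points.)

Hence the Betti numbers are b_0 = 4.

b_0 = 4.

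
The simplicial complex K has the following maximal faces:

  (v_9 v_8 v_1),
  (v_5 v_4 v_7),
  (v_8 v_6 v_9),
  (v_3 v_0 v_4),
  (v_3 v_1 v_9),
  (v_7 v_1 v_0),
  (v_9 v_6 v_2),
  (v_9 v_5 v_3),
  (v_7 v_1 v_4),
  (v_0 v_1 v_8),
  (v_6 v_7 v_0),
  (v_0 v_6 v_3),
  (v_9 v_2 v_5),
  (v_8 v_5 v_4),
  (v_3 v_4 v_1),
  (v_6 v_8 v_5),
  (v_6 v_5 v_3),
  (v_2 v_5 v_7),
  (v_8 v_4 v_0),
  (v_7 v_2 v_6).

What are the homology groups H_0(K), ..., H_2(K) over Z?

Order the vertices as v_0 < v_1 < v_2 < v_3 < v_4 < v_5 < v_6 < v_7 < v_8 < v_9. Listing each simplex with vertices in this order, K has dimension 2 with simplices:

  0-simplices (10): [v_0], [v_1], [v_2], [v_3], [v_4], [v_5], [v_6], [v_7], [v_8], [v_9]
  1-simplices (30): (30 of them)
  2-simplices (20): (20 of them)

Hence C_0 ≅ Z^10, C_1 ≅ Z^30, C_2 ≅ Z^20.

Boundary ∂_1: C_1 → C_0 maps an edge to its endpoints' difference, ∂[p,q] = q − p.
The resulting 10×30 matrix has rank 9, and its Smith normal form has invariant factors (1,1,1,1,1,1,1,1,1).

∂_2: C_2 → C_1 sends each 2-simplex [p,q,r] to [q,r] − [p,r] + [p,q]. For instance
  ∂[v_2,v_5,v_9] = [v_5,v_9] − [v_2,v_9] + [v_2,v_5],
  ∂[v_0,v_3,v_6] = [v_3,v_6] − [v_0,v_6] + [v_0,v_3].
This gives a 30×20 integer matrix of rank 20; reducing to Smith normal form yields diagonal entries (1,1,1,1,1,1,1,1,1,1,1,1,1,1,1,1,1,1,1,2).

From H_k ≅ ker(∂_k) / im(∂_{k+1}) we obtain:

  H_0: rank C_0 − rank ∂_1 = 10 − 9 = 1, and the invariant factors of ∂_1 are all 1, so H_0 = Z.
  H_1: rank ker ∂_1 − rank ∂_2 = (30 − 9) − 20 = 1, and ∂_2 has invariant factor 2 > 1, so H_1 = Z ⊕ Z/2Z.
  H_2: rank ker ∂_2 − rank ∂_3 = (20 − 20) − 0 = 0, and there is no ∂_3, so H_2 = 0.

As a check, the Euler characteristic is 10 − 30 + 20 = 0, which agrees with 1 − 1 + 0 = 0.

H_0 ≅ Z,  H_1 ≅ Z ⊕ Z/2Z,  H_2 = 0.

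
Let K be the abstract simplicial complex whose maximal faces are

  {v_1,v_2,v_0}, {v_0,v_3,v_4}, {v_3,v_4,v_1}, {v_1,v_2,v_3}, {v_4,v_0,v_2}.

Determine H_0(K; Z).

We work with the vertex ordering v_0 < v_1 < v_2 < v_3 < v_4. The simplices of K, each written with vertices in increasing order, are:

  0-simplices (5): [v_0], [v_1], [v_2], [v_3], [v_4]
  1-simplices (10): [v_0,v_1], [v_0,v_2], [v_0,v_3], [v_0,v_4], [v_1,v_2], [v_1,v_3], [v_1,v_4], [v_2,v_3], [v_2,v_4], [v_3,v_4]
  2-simplices (5): [v_0,v_1,v_2], [v_0,v_2,v_4], [v_0,v_3,v_4], [v_1,v_2,v_3], [v_1,v_3,v_4]

so the chain groups are C_0 ≅ Z^5, C_1 ≅ Z^10, C_2 ≅ Z^5.

∂_1: C_1 → C_0 sends each edge [p,q] (with p < q) to q − p.
The resulting 5×10 matrix has rank 4, and its Smith normal form has invariant factors (1,1,1,1).

Boundary ∂_2: C_2 → C_1 maps a triangle to the signed sum of its edges. For instance
  ∂[v_0,v_2,v_4] = [v_2,v_4] − [v_0,v_4] + [v_0,v_2],
  ∂[v_1,v_3,v_4] = [v_3,v_4] − [v_1,v_4] + [v_1,v_3].
The resulting 10×5 matrix has rank 5, and its Smith normal form has invariant factors (1,1,1,1,1).

From H_k ≅ ker(∂_k) / im(∂_{k+1}) we obtain:

  H_0: rank C_0 − rank ∂_1 = 5 − 4 = 1, and the invariant factors of ∂_1 are all 1, so H_0 = Z.

H_0 ≅ Z.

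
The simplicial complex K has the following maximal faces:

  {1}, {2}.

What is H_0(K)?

H_0 = Z^2.

We work with the vertex ordering 1 < 2. The simplices of K, each written with vertices in increasing order, are:

  0-simplices (2): [1], [2]

Hence C_0 ≅ Z^2.

Reading off H_k = ker ∂_k / im ∂_{k+1}:

  H_0: rank C_0 − rank ∂_1 = 2 − 0 = 2, and there is no ∂_1, so H_0 = Z^2.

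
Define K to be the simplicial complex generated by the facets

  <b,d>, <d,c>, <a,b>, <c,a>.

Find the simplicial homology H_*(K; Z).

H_0 ≅ Z,  H_1 ≅ Z.

Fix the vertex order a < b < c < d and write every simplex with vertices in increasing order. Then dim K = 1 and the simplices of K are:

  0-simplices (4): a, b, c, d
  1-simplices (4): ab, ac, bd, cd

giving chain groups C_0 ≅ Z^4, C_1 ≅ Z^4.

The boundary map ∂_1: C_1 → C_0 sends each edge [p,q] (with p < q) to q − p. For instance
  ∂ab = b − a.
The 4×4 boundary matrix has rank 3 and Smith normal form diag(1,1,1).

Now H_k = ker ∂_k / im ∂_{k+1}, so:

  H_0: rank C_0 − rank ∂_1 = 4 − 3 = 1, and the invariant factors of ∂_1 are all 1, so H_0 = Z.
  H_1: rank ker ∂_1 − rank ∂_2 = (4 − 3) − 0 = 1, and there is no ∂_2, so H_1 = Z.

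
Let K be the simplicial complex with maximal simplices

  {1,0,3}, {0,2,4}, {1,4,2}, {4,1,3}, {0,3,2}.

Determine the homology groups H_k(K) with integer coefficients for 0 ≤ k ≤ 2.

Fix the vertex order 0 < 1 < 2 < 3 < 4 and write every simplex with vertices in increasing order. Then dim K = 2 and the simplices of K are:

  0-simplices (5): [0], [1], [2], [3], [4]
  1-simplices (10): [0,1], [0,2], [0,3], [0,4], [1,2], [1,3], [1,4], [2,3], [2,4], [3,4]
  2-simplices (5): [0,1,3], [0,2,3], [0,2,4], [1,2,4], [1,3,4]

so the chain groups are C_0 ≅ Z^5, C_1 ≅ Z^10, C_2 ≅ Z^5.

∂_1: C_1 → C_0 is given by ∂[p,q] = [q] − [p].
The 5×10 boundary matrix has rank 4 and Smith normal form diag(1,1,1,1).

∂_2: C_2 → C_1 acts by ∂[p,q,r] = [q,r] − [p,r] + [p,q]. For instance
  ∂[1,3,4] = [3,4] − [1,4] + [1,3],
  ∂[0,1,3] = [1,3] − [0,3] + [0,1].
This gives a 10×5 integer matrix of rank 5; reducing to Smith normal form yields diagonal entries (1,1,1,1,1).

Reading off H_k = ker ∂_k / im ∂_{k+1}:

  H_0: rank C_0 − rank ∂_1 = 5 − 4 = 1, and the invariant factors of ∂_1 are all 1, so H_0 ≅ Z.
  H_1: rank ker ∂_1 − rank ∂_2 = (10 − 4) − 5 = 1, and the invariant factors of ∂_2 are all 1, so H_1 ≅ Z.
  H_2: rank ker ∂_2 − rank ∂_3 = (5 − 5) − 0 = 0, and there is no ∂_3, so H_2 ≅ 0.

H_0 = Z,  H_1 = Z,  H_2 = 0.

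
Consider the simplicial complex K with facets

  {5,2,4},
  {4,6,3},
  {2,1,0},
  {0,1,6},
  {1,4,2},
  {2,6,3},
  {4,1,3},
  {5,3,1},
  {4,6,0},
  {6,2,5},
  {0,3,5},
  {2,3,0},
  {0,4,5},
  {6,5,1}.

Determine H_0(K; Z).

H_0 ≅ Z.

Take the total order 0 < 1 < 2 < 3 < 4 < 5 < 6 on the vertex set. Then K (dimension 2) consists of the simplices:

  0-simplices (7): [0], [1], [2], [3], [4], [5], [6]
  1-simplices (21): [0,1], [0,2], [0,3], [0,4], [0,5], [0,6], [1,2], [1,3], [1,4], [1,5], [1,6], [2,3], [2,4], [2,5], [2,6], [3,4], [3,5], [3,6], [4,5], [4,6], [5,6]
  2-simplices (14): [0,1,2], [0,1,6], [0,2,3], [0,3,5], [0,4,5], [0,4,6], [1,2,4], [1,3,4], [1,3,5], [1,5,6], [2,3,6], [2,4,5], [2,5,6], [3,4,6]

Hence C_0 ≅ Z^7, C_1 ≅ Z^21, C_2 ≅ Z^14.

Boundary ∂_1: C_1 → C_0 sends each edge [p,q] (with p < q) to q − p. For instance
  ∂[0,5] = [5] − [0].
This gives a 7×21 integer matrix of rank 6; reducing to Smith normal form yields diagonal entries (1,1,1,1,1,1).

Boundary ∂_2: C_2 → C_1 sends each 2-simplex [p,q,r] to [q,r] − [p,r] + [p,q]. For instance
  ∂[1,5,6] = [5,6] − [1,6] + [1,5],
  ∂[1,3,4] = [3,4] − [1,4] + [1,3].
As a 21×14 matrix over Z this has rank 13, with invariant factors (1,1,1,1,1,1,1,1,1,1,1,1,1).

Reading off H_k = ker ∂_k / im ∂_{k+1}:

  H_0: rank C_0 − rank ∂_1 = 7 − 6 = 1, and the invariant factors of ∂_1 are all 1, so H_0 ≅ Z.

(K is a triangulation of the torus T^2.)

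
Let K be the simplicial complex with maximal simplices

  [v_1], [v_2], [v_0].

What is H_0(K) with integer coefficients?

H_0 = Z^3.

We work with the vertex ordering v_0 < v_1 < v_2. The simplices of K, each written with vertices in increasing order, are:

  0-simplices (3): [v_0], [v_1], [v_2]

Hence C_0 ≅ Z^3.

From H_k ≅ ker(∂_k) / im(∂_{k+1}) we obtain:

  H_0: rank C_0 − rank ∂_1 = 3 − 0 = 3, and there is no ∂_1, so H_0 ≅ Z^3.

(K is a triangulation of a set of 3 points.)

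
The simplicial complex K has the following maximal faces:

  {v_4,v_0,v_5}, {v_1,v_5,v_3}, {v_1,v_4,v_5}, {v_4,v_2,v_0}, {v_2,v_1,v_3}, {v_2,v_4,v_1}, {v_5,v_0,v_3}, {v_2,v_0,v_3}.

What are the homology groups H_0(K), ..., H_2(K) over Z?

H_0 ≅ Z,  H_1 = 0,  H_2 ≅ Z.

We work with the vertex ordering v_0 < v_1 < v_2 < v_3 < v_4 < v_5. The simplices of K, each written with vertices in increasing order, are:

  0-simplices (6): [v_0], [v_1], [v_2], [v_3], [v_4], [v_5]
  1-simplices (12): [v_0,v_2], [v_0,v_3], [v_0,v_4], [v_0,v_5], [v_1,v_2], [v_1,v_3], [v_1,v_4], [v_1,v_5], [v_2,v_3], [v_2,v_4], [v_3,v_5], [v_4,v_5]
  2-simplices (8): [v_0,v_2,v_3], [v_0,v_2,v_4], [v_0,v_3,v_5], [v_0,v_4,v_5], [v_1,v_2,v_3], [v_1,v_2,v_4], [v_1,v_3,v_5], [v_1,v_4,v_5]

Hence C_0 ≅ Z^6, C_1 ≅ Z^12, C_2 ≅ Z^8.

∂_1: C_1 → C_0 sends each edge [p,q] (with p < q) to q − p. For instance
  ∂[v_0,v_5] = [v_5] − [v_0].
This gives a 6×12 integer matrix of rank 5; reducing to Smith normal form yields diagonal entries (1,1,1,1,1).

The boundary map ∂_2: C_2 → C_1 maps a triangle to the signed sum of its edges. For instance
  ∂[v_1,v_2,v_3] = [v_2,v_3] − [v_1,v_3] + [v_1,v_2],
  ∂[v_1,v_2,v_4] = [v_2,v_4] − [v_1,v_4] + [v_1,v_2].
This gives a 12×8 integer matrix of rank 7; reducing to Smith normal form yields diagonal entries (1,1,1,1,1,1,1).

Computing H_k = (kernel of ∂_k) / (image of ∂_{k+1}):

  H_0: rank C_0 − rank ∂_1 = 6 − 5 = 1, and the invariant factors of ∂_1 are all 1, so H_0 = Z.
  H_1: rank ker ∂_1 − rank ∂_2 = (12 − 5) − 7 = 0, and the invariant factors of ∂_2 are all 1, so H_1 = 0.
  H_2: rank ker ∂_2 − rank ∂_3 = (8 − 7) − 0 = 1, and there is no ∂_3, so H_2 = Z.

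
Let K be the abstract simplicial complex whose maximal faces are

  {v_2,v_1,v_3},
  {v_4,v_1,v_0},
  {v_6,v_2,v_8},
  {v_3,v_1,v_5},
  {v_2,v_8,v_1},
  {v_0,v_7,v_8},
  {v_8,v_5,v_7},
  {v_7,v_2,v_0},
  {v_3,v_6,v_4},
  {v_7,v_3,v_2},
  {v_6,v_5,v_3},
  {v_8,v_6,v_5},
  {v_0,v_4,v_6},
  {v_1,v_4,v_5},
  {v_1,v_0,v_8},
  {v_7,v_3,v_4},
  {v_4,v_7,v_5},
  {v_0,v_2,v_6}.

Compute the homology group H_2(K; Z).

We work with the vertex ordering v_0 < v_1 < v_2 < v_3 < v_4 < v_5 < v_6 < v_7 < v_8. The simplices of K, each written with vertices in increasing order, are:

  0-simplices (9): [v_0], [v_1], [v_2], [v_3], [v_4], [v_5], [v_6], [v_7], [v_8]
  1-simplices (27): (27 of them)
  2-simplices (18): (18 of them)

so the chain groups are C_0 ≅ Z^9, C_1 ≅ Z^27, C_2 ≅ Z^18.

Boundary ∂_1: C_1 → C_0 maps an edge to its endpoints' difference, ∂[p,q] = q − p. For instance
  ∂[v_0,v_7] = [v_7] − [v_0].
This gives a 9×27 integer matrix of rank 8; reducing to Smith normal form yields diagonal entries (1,1,1,1,1,1,1,1).

The boundary map ∂_2: C_2 → C_1 sends each 2-simplex [p,q,r] to [q,r] − [p,r] + [p,q]. For instance
  ∂[v_0,v_7,v_8] = [v_7,v_8] − [v_0,v_8] + [v_0,v_7],
  ∂[v_0,v_2,v_6] = [v_2,v_6] − [v_0,v_6] + [v_0,v_2].
This gives a 27×18 integer matrix of rank 18; reducing to Smith normal form yields diagonal entries (1,1,1,1,1,1,1,1,1,1,1,1,1,1,1,1,1,2).

Reading off H_k = ker ∂_k / im ∂_{k+1}:

  H_2: rank ker ∂_2 − rank ∂_3 = (18 − 18) − 0 = 0, and there is no ∂_3, so H_2 = 0.

H_2 ≅ 0.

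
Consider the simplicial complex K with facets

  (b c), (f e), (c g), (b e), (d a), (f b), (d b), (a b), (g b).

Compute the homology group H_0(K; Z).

H_0 ≅ Z.

Order the vertices as a < b < c < d < e < f < g. Listing each simplex with vertices in this order, K has dimension 1 with simplices:

  0-simplices (7): a, b, c, d, e, f, g
  1-simplices (9): ab, ad, bc, bd, be, bf, bg, cg, ef

giving chain groups C_0 ≅ Z^7, C_1 ≅ Z^9.

∂_1: C_1 → C_0 maps an edge to its endpoints' difference, ∂[p,q] = q − p. For instance
  ∂bf = f − b.
This gives a 7×9 integer matrix of rank 6; reducing to Smith normal form yields diagonal entries (1,1,1,1,1,1).

From H_k ≅ ker(∂_k) / im(∂_{k+1}) we obtain:

  H_0: rank C_0 − rank ∂_1 = 7 − 6 = 1, and the invariant factors of ∂_1 are all 1, so H_0 = Z.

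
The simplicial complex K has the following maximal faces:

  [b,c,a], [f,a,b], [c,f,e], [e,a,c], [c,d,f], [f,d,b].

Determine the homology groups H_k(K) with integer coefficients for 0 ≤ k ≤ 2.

H_0 = Z,  H_1 = Z,  H_2 = 0.

We work with the vertex ordering a < b < c < d < e < f. The simplices of K, each written with vertices in increasing order, are:

  0-simplices (6): a, b, c, d, e, f
  1-simplices (12): ab, ac, ae, af, bc, bd, bf, cd, ce, cf, df, ef
  2-simplices (6): abc, abf, ace, bdf, cdf, cef

Hence C_0 ≅ Z^6, C_1 ≅ Z^12, C_2 ≅ Z^6.

∂_1: C_1 → C_0 sends each edge [p,q] (with p < q) to q − p. For instance
  ∂df = f − d.
The resulting 6×12 matrix has rank 5, and its Smith normal form has invariant factors (1,1,1,1,1).

The boundary map ∂_2: C_2 → C_1 acts by ∂[p,q,r] = [q,r] − [p,r] + [p,q]. For instance
  ∂abf = bf − af + ab,
  ∂cdf = df − cf + cd.
The 12×6 boundary matrix has rank 6 and Smith normal form diag(1,1,1,1,1,1).

Reading off H_k = ker ∂_k / im ∂_{k+1}:

  H_0: rank C_0 − rank ∂_1 = 6 − 5 = 1, and the invariant factors of ∂_1 are all 1, so H_0 ≅ Z.
  H_1: rank ker ∂_1 − rank ∂_2 = (12 − 5) − 6 = 1, and the invariant factors of ∂_2 are all 1, so H_1 ≅ Z.
  H_2: rank ker ∂_2 − rank ∂_3 = (6 − 6) − 0 = 0, and there is no ∂_3, so H_2 ≅ 0.

As a check, the Euler characteristic is 6 − 12 + 6 = 0, which agrees with 1 − 1 + 0 = 0.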